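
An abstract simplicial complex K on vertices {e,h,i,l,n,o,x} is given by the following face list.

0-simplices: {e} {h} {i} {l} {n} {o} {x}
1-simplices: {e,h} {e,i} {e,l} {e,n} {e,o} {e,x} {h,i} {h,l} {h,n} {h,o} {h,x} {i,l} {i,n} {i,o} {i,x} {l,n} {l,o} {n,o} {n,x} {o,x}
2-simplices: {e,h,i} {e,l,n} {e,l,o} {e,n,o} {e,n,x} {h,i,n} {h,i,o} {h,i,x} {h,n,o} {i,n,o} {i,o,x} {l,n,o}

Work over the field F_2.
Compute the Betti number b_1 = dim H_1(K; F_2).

n_0=7 n_1=20 n_2=12  [Z2]
∂1: piv[eh,ei,el,en,eo,ex] rk=6  ker:hi,hl,hn,ho,hx,il,in,io,ix,ln,lo,no,nx,ox
∂2: piv[ehi,eln,elo,eno,enx,hin,hio,hix,hno,iox] rk=10  ker:ino,lno
b_1=(20−6)−10=4

b_1=4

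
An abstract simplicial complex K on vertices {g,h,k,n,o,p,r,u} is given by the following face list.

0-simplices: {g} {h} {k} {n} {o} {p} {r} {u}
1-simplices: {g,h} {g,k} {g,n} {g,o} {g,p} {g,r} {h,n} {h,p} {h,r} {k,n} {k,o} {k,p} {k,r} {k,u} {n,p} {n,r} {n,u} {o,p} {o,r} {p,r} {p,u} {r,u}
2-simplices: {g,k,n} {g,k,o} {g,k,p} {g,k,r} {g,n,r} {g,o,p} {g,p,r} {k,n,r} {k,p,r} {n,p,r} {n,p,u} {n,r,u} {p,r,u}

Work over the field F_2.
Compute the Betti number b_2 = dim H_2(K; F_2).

b_2=3

n_0=8 n_1=22 n_2=13  [Z2]
∂1: piv[gh,gk,gn,go,gp,gr,ku] rk=7  ker:hn,hp,hr,kn,ko,kp,kr,np,nr,nu,op,or,pr,pu,ru
∂2: piv[gkn,gko,gkp,gkr,gnr,gop,gpr,npr,npu,nru] rk=10  ker:knr,kpr,pru
b_2=(13−10)−0=3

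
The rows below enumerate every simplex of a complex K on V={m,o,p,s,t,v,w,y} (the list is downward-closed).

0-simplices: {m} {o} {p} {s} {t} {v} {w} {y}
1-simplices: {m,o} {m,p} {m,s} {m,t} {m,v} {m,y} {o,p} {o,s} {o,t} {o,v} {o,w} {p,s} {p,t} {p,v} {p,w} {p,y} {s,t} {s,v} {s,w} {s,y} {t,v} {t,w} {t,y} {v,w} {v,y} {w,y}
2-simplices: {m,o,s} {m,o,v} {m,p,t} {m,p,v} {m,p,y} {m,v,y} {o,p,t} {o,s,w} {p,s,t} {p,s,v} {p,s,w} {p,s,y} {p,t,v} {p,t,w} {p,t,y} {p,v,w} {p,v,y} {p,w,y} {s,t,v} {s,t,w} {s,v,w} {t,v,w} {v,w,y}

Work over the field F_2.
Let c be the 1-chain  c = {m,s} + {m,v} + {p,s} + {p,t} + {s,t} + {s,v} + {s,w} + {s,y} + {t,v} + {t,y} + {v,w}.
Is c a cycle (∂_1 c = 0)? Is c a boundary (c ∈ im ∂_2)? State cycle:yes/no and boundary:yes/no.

n_0=8 n_1=26 n_2=23  [Z2]
∂1: piv[mo,mp,ms,mt,mv,my,ow] rk=7  ker:op,os,ot,ov,ps,pt,pv,pw,py,st,sv,sw,sy,tv,tw,ty,vw,vy,wy
∂2: piv[mos,mov,mpt,mpv,mpy,mvy,opt,osw,pst,psv,psw,psy,ptv,ptw,pty,pvw,pwy] rk=17  ker:pvy,stv,stw,svw,tvw,vwy
∂1c = 0
c vs im∂2: residual ≠ 0 ⇒ not boundary

cycle:yes boundary:no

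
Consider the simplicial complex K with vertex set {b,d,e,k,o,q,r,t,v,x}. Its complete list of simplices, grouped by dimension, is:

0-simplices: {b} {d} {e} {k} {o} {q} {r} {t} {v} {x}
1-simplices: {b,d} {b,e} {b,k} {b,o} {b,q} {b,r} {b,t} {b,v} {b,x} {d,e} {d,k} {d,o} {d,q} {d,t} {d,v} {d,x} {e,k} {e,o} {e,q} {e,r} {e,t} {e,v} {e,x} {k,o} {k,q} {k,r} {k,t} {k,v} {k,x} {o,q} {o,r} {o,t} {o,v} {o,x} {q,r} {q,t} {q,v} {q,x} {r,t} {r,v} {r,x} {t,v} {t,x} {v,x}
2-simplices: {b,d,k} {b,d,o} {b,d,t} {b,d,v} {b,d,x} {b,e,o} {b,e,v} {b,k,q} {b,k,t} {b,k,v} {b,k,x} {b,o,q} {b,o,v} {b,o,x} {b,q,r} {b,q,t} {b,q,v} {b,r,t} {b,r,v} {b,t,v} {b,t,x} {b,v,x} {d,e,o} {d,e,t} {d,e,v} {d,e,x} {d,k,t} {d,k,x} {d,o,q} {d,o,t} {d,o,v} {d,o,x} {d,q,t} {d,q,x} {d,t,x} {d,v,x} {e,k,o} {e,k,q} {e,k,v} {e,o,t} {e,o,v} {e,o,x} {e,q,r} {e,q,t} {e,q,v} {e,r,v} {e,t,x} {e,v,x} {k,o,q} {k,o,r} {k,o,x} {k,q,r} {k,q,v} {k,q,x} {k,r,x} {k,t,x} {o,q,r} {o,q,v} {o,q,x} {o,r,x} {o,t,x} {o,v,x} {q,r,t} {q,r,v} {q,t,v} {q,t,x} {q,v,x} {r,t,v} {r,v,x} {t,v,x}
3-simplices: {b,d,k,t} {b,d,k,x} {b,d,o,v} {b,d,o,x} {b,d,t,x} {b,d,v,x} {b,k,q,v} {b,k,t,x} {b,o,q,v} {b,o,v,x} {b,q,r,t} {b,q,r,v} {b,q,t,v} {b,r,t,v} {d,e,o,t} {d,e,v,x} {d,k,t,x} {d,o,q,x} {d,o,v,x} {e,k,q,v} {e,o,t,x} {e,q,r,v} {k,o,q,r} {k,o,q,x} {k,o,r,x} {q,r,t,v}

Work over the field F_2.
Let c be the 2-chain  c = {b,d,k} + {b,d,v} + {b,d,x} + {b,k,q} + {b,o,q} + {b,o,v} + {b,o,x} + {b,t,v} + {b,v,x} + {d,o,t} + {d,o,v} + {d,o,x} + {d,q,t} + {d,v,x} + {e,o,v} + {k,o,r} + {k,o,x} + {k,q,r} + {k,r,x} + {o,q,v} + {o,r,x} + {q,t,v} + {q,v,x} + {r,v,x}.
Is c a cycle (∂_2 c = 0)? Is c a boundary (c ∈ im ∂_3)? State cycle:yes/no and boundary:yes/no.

n_0=10 n_1=44 n_2=70 n_3=26  [Z2]
∂1: piv[bd,be,bk,bo,bq,br,bt,bv,bx] rk=9  ker:de,dk,do,dq,dt,dv,dx,ek,eo,eq,er,et,ev,ex,ko,kq,kr,kt,kv,kx,oq,or,ot,ov,ox,qr,qt,qv,qx,rt,rv,rx,tv,tx,vx
∂2: piv[bdk,bdo,bdt,bdv,bdx,beo,bev,bkq,bkt,bkv,bkx,boq,bov,box,bqr,bqt,bqv,brt,brv,btv,btx,bvx,deo,det,dex,doq,dot,dqx,eko,ekq,ekv,eqr,kor,kqr,krx] rk=35  ker:dev,dkt,dkx,dov,dox,dqt,dtx,dvx,eot,eov,eox,eqt,eqv,erv,etx,evx,koq,kox,kqv,kqx,ktx,oqr,oqv,oqx,orx,otx,ovx,qrt,qrv,qtv,qtx,qvx,rtv,rvx,tvx
∂3: piv[bdkt,bdkx,bdov,bdox,bdtx,bdvx,bkqv,bktx,boqv,bovx,bqrt,bqrv,bqtv,brtv,deot,devx,doqx,ekqv,eotx,eqrv,koqr,koqx,korx] rk=23  ker:dktx,dovx,qrtv
∂2c = {b,d} + {b,o} + {b,t} + {b,x} + {d,k} + {d,o} + {d,q} + {d,v} + {d,x} + {e,o} + {e,v} + {k,r} + {o,t} + {q,r} + {q,v} + {q,x} + {r,v} + {r,x}

cycle:no boundary:no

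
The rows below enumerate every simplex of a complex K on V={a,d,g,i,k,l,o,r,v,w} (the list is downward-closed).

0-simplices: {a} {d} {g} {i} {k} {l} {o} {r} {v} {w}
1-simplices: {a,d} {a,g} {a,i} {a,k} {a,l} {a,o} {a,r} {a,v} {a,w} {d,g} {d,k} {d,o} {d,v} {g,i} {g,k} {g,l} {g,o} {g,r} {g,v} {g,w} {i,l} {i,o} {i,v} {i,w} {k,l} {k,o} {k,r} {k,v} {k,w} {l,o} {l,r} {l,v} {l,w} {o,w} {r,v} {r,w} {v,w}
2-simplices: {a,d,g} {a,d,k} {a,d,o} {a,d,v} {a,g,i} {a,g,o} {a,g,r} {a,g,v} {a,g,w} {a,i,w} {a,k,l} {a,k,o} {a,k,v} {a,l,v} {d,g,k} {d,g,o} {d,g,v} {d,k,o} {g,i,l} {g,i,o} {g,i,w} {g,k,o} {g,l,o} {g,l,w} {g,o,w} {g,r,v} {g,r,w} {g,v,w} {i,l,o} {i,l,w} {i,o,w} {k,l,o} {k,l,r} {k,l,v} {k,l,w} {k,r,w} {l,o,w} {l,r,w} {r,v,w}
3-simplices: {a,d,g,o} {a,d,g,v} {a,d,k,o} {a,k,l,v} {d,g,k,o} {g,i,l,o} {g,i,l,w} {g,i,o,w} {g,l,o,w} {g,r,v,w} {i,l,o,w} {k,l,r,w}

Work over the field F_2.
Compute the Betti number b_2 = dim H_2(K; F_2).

n_0=10 n_1=37 n_2=39 n_3=12  [Z2]
∂1: piv[ad,ag,ai,ak,al,ao,ar,av,aw] rk=9  ker:dg,dk,do,dv,gi,gk,gl,go,gr,gv,gw,il,io,iv,iw,kl,ko,kr,kv,kw,lo,lr,lv,lw,ow,rv,rw,vw
∂2: piv[adg,adk,ado,adv,agi,ago,agr,agv,agw,aiw,akl,ako,akv,alv,dgk,gil,gio,glo,glw,gow,grv,grw,gvw,klo,klr,klw,krw] rk=27  ker:dgo,dgv,dko,giw,gko,ilo,ilw,iow,klv,low,lrw,rvw
∂3: piv[adgo,adgv,adko,aklv,dgko,gilo,gilw,giow,glow,grvw,klrw] rk=11  ker:ilow
b_2=(39−27)−11=1

b_2=1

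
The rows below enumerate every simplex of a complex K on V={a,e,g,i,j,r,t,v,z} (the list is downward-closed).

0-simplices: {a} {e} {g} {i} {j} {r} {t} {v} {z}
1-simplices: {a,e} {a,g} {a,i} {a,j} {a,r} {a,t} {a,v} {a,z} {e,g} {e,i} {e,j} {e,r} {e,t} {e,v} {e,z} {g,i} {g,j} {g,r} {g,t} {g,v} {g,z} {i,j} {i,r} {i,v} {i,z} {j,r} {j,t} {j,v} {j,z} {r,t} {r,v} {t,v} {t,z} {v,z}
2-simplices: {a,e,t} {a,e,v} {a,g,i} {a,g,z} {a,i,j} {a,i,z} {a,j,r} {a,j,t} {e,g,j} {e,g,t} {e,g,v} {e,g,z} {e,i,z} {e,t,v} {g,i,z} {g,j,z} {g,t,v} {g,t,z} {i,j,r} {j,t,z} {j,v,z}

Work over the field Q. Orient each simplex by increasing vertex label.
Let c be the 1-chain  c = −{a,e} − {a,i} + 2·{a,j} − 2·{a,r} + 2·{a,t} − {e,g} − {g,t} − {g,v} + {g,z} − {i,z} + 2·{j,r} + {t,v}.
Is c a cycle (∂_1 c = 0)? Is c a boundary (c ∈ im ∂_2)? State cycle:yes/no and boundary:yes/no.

n_0=9 n_1=34 n_2=21  [Q]
∂1: piv[ae,ag,ai,aj,ar,at,av,az] rk=8  ker:eg,ei,ej,er,et,ev,ez,gi,gj,gr,gt,gv,gz,ij,ir,iv,iz,jr,jt,jv,jz,rt,rv,tv,tz,vz
∂2: piv[aet,aev,agi,agz,aij,aiz,ajr,ajt,egj,egt,egv,egz,eiz,etv,gjz,gtz,ijr,jtz,jvz] rk=19  ker:giz,gtv
∂1c = 0
c vs im∂2: residual ≠ 0 ⇒ not boundary

cycle:yes boundary:no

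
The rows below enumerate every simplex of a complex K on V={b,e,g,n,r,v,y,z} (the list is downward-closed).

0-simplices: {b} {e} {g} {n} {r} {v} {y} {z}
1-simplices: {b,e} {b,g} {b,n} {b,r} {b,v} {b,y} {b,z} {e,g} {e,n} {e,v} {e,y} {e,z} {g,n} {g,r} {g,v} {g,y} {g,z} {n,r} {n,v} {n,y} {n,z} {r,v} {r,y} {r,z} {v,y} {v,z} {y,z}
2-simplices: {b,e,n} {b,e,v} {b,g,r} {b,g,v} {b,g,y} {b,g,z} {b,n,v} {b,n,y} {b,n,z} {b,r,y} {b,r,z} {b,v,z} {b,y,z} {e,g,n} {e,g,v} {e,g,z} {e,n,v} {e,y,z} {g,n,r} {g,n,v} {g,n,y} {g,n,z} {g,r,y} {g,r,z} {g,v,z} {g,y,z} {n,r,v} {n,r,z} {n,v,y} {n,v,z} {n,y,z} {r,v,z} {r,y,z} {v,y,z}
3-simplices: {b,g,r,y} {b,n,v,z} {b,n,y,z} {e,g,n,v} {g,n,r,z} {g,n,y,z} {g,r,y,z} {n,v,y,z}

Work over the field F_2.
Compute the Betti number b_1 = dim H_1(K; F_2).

b_1=0

n_0=8 n_1=27 n_2=34 n_3=8  [Z2]
∂1: piv[be,bg,bn,br,bv,by,bz] rk=7  ker:eg,en,ev,ey,ez,gn,gr,gv,gy,gz,nr,nv,ny,nz,rv,ry,rz,vy,vz,yz
∂2: piv[ben,bev,bgr,bgv,bgy,bgz,bnv,bny,bnz,bry,brz,bvz,byz,egn,egv,egz,eyz,gnr,nrv,nvy] rk=20  ker:env,gnv,gny,gnz,gry,grz,gvz,gyz,nrz,nvz,nyz,rvz,ryz,vyz
∂3: piv[bgry,bnvz,bnyz,egnv,gnrz,gnyz,gryz,nvyz] rk=8
b_1=(27−7)−20=0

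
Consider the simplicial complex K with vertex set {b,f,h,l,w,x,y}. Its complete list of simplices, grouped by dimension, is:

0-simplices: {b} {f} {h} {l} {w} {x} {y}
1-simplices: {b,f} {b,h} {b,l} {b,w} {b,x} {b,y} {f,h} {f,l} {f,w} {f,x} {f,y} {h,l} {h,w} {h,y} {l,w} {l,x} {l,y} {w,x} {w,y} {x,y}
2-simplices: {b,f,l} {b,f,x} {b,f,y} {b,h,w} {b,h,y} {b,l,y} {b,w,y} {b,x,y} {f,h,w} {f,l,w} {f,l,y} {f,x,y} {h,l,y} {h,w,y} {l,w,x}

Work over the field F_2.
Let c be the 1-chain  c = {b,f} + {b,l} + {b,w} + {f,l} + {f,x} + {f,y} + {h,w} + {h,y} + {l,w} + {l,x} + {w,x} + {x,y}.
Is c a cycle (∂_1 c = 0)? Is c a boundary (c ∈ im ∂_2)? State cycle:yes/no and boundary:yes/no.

cycle:no boundary:no

n_0=7 n_1=20 n_2=15  [Z2]
∂1: piv[bf,bh,bl,bw,bx,by] rk=6  ker:fh,fl,fw,fx,fy,hl,hw,hy,lw,lx,ly,wx,wy,xy
∂2: piv[bfl,bfx,bfy,bhw,bhy,bly,bwy,bxy,fhw,flw,hly,lwx] rk=12  ker:fly,fxy,hwy
∂1c = {b} + {y}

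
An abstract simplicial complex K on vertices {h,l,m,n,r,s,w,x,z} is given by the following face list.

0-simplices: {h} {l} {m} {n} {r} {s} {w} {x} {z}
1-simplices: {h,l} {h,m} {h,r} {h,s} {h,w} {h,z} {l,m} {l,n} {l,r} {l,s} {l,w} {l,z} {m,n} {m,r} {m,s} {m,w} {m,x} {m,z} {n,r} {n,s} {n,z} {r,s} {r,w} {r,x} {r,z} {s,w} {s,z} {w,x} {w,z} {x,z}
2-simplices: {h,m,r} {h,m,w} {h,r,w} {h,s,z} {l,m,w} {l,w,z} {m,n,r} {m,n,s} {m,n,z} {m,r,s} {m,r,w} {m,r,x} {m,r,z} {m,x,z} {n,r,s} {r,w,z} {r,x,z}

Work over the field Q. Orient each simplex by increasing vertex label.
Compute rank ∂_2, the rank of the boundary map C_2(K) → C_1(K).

rank∂_2=14

n_0=9 n_1=30 n_2=17  [Q]
∂1: piv[hl,hm,hr,hs,hw,hz,ln,mx] rk=8  ker:lm,lr,ls,lw,lz,mn,mr,ms,mw,mz,nr,ns,nz,rs,rw,rx,rz,sw,sz,wx,wz,xz
∂2: piv[hmr,hmw,hrw,hsz,lmw,lwz,mnr,mns,mnz,mrs,mrx,mrz,mxz,rwz] rk=14  ker:mrw,nrs,rxz
rk∂_2=14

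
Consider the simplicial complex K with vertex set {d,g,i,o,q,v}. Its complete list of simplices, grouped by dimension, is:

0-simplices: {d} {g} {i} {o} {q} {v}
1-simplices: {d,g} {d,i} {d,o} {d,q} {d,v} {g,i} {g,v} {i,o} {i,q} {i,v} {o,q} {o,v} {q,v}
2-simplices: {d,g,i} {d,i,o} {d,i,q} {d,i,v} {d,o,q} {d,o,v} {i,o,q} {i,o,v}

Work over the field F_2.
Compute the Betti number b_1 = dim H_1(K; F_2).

n_0=6 n_1=13 n_2=8  [Z2]
∂1: piv[dg,di,do,dq,dv] rk=5  ker:gi,gv,io,iq,iv,oq,ov,qv
∂2: piv[dgi,dio,diq,div,doq,dov] rk=6  ker:ioq,iov
b_1=(13−5)−6=2

b_1=2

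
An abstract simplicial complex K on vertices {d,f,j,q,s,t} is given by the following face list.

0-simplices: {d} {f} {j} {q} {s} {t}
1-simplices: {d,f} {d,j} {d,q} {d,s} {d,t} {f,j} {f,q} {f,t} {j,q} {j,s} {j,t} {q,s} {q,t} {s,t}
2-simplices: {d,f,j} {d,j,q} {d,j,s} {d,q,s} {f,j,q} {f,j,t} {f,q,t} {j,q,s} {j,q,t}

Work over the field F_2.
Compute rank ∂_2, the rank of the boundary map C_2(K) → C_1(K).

n_0=6 n_1=14 n_2=9  [Z2]
∂1: piv[df,dj,dq,ds,dt] rk=5  ker:fj,fq,ft,jq,js,jt,qs,qt,st
∂2: piv[dfj,djq,djs,dqs,fjq,fjt,fqt] rk=7  ker:jqs,jqt
rk∂_2=7

rank∂_2=7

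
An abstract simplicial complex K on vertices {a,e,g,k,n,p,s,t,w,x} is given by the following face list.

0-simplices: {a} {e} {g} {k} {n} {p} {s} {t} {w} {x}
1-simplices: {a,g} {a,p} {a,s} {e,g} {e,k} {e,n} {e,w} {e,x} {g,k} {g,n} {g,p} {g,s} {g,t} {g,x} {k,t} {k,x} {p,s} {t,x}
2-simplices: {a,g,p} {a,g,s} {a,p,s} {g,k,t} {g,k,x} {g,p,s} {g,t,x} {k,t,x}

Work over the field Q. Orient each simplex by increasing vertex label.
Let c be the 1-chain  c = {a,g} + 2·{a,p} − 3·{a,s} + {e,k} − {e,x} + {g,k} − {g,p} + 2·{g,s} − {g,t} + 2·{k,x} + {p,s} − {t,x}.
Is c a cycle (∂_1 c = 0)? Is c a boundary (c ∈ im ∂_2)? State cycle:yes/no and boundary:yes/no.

n_0=10 n_1=18 n_2=8  [Q]
∂1: piv[ag,ap,as,eg,ek,en,ew,ex,gt] rk=9  ker:gk,gn,gp,gs,gx,kt,kx,ps,tx
∂2: piv[agp,ags,aps,gkt,gkx,gtx] rk=6  ker:gps,ktx
∂1c = 0
c vs im∂2: residual ≠ 0 ⇒ not boundary

cycle:yes boundary:no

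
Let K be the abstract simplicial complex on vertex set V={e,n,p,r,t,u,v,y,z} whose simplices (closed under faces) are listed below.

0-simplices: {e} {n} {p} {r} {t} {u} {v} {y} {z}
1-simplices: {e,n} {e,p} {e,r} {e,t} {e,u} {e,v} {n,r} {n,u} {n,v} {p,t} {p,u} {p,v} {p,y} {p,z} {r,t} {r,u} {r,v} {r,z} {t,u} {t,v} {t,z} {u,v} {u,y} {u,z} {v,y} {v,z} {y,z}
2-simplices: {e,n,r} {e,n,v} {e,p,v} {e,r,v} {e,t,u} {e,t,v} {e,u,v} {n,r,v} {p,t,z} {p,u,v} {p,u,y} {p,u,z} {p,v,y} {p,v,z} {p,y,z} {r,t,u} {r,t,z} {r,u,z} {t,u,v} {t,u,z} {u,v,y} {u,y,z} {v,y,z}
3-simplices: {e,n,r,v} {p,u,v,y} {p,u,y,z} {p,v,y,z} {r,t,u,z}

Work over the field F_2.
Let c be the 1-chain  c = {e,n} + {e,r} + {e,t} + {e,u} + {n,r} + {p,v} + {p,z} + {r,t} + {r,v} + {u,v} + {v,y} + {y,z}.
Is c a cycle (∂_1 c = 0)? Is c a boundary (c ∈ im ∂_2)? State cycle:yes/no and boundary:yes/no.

n_0=9 n_1=27 n_2=23 n_3=5  [Z2]
∂1: piv[en,ep,er,et,eu,ev,py,pz] rk=8  ker:nr,nu,nv,pt,pu,pv,rt,ru,rv,rz,tu,tv,tz,uv,uy,uz,vy,vz,yz
∂2: piv[enr,env,epv,erv,etu,etv,euv,ptz,puv,puy,puz,pvy,pvz,pyz,rtu,rtz,ruz] rk=17  ker:nrv,tuv,tuz,uvy,uyz,vyz
∂3: piv[enrv,puvy,puyz,pvyz,rtuz] rk=5
∂1c = 0
c vs im∂2: residual ≠ 0 ⇒ not boundary

cycle:yes boundary:no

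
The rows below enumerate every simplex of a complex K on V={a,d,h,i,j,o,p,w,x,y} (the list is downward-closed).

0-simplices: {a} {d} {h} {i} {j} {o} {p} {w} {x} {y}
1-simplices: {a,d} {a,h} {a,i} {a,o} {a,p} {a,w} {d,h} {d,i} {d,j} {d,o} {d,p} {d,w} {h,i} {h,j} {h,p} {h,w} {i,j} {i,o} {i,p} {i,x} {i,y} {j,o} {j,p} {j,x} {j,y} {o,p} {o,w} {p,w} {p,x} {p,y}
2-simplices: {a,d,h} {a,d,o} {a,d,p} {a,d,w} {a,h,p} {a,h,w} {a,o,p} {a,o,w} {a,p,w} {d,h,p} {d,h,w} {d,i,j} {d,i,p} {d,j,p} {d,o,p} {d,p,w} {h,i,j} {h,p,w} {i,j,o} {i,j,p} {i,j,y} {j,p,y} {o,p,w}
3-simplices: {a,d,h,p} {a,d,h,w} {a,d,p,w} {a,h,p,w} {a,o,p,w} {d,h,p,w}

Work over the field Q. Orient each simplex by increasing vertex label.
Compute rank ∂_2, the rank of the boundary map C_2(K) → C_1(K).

n_0=10 n_1=30 n_2=23 n_3=6  [Q]
∂1: piv[ad,ah,ai,ao,ap,aw,dj,ix,iy] rk=9  ker:dh,di,do,dp,dw,hi,hj,hp,hw,ij,io,ip,jo,jp,jx,jy,op,ow,pw,px,py
∂2: piv[adh,ado,adp,adw,ahp,ahw,aop,aow,apw,dij,dip,djp,hij,ijo,ijy,jpy] rk=16  ker:dhp,dhw,dop,dpw,hpw,ijp,opw
∂3: piv[adhp,adhw,adpw,ahpw,aopw] rk=5  ker:dhpw
rk∂_2=16

rank∂_2=16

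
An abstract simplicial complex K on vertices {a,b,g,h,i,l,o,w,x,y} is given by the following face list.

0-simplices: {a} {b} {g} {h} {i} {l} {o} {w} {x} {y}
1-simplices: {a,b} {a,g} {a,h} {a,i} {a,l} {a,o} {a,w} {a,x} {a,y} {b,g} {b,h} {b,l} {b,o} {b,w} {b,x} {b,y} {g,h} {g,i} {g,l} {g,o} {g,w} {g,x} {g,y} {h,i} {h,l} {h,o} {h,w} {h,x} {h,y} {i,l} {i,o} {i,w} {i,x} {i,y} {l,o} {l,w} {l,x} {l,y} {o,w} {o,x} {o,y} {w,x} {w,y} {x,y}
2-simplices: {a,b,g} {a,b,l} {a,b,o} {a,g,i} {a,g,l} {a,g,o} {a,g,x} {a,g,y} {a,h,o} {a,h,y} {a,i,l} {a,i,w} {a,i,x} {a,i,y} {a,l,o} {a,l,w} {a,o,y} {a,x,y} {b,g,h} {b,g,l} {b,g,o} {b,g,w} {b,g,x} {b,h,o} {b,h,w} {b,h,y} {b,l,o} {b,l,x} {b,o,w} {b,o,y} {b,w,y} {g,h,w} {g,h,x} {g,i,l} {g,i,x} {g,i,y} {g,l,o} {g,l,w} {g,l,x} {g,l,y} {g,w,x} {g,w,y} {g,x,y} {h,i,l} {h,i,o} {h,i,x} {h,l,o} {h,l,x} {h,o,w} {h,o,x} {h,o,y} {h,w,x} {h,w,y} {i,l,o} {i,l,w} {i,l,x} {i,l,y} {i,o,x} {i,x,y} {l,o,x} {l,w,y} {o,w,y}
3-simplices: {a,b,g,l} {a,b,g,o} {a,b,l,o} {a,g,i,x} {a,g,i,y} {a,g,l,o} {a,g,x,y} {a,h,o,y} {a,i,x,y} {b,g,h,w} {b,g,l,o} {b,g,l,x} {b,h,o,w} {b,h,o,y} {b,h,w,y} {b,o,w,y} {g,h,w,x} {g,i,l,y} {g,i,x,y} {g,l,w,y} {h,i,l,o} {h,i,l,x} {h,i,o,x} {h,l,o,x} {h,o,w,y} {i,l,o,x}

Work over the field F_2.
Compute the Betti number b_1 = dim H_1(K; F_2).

n_0=10 n_1=44 n_2=62 n_3=26  [Z2]
∂1: piv[ab,ag,ah,ai,al,ao,aw,ax,ay] rk=9  ker:bg,bh,bl,bo,bw,bx,by,gh,gi,gl,go,gw,gx,gy,hi,hl,ho,hw,hx,hy,il,io,iw,ix,iy,lo,lw,lx,ly,ow,ox,oy,wx,wy,xy
∂2: piv[abg,abl,abo,agi,agl,ago,agx,agy,aho,ahy,ail,aiw,aix,aiy,alo,alw,aoy,axy,bgh,bgw,bgx,bho,bhw,bhy,blx,bow,bwy,ghx,glw,gly,gwx,hil,hio,hix,hox] rk=35  ker:bgl,bgo,blo,boy,ghw,gil,gix,giy,glo,glx,gwy,gxy,hlo,hlx,how,hoy,hwx,hwy,ilo,ilw,ilx,ily,iox,ixy,lox,lwy,owy
∂3: piv[abgl,abgo,ablo,agix,agiy,aglo,agxy,ahoy,aixy,bghw,bglx,bhow,bhoy,bhwy,bowy,ghwx,gily,glwy,hilo,hilx,hiox,hlox] rk=22  ker:bglo,gixy,howy,ilox
b_1=(44−9)−35=0

b_1=0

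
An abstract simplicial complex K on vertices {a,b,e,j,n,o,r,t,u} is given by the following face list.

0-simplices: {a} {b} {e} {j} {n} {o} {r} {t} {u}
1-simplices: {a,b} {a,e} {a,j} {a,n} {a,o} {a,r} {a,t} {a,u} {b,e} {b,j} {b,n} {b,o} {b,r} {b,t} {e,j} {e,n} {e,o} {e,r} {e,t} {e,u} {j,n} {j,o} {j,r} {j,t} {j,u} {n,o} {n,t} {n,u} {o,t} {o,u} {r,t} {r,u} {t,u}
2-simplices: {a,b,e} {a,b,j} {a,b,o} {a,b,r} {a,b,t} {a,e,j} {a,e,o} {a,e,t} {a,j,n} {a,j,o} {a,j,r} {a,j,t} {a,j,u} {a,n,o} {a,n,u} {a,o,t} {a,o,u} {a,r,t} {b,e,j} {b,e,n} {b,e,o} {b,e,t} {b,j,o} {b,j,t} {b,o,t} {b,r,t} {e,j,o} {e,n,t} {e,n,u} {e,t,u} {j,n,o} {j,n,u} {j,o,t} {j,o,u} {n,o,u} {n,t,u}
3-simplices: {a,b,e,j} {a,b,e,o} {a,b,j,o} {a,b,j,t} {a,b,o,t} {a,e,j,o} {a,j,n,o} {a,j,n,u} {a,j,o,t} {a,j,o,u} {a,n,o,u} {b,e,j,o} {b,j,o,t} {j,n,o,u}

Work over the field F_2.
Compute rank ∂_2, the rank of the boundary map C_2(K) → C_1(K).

n_0=9 n_1=33 n_2=36 n_3=14  [Z2]
∂1: piv[ab,ae,aj,an,ao,ar,at,au] rk=8  ker:be,bj,bn,bo,br,bt,ej,en,eo,er,et,eu,jn,jo,jr,jt,ju,no,nt,nu,ot,ou,rt,ru,tu
∂2: piv[abe,abj,abo,abr,abt,aej,aeo,aet,ajn,ajo,ajr,ajt,aju,ano,anu,aot,aou,art,ben,ent,enu,etu] rk=22  ker:bej,beo,bet,bjo,bjt,bot,brt,ejo,jno,jnu,jot,jou,nou,ntu
∂3: piv[abej,abeo,abjo,abjt,abot,aejo,ajno,ajnu,ajot,ajou,anou] rk=11  ker:bejo,bjot,jnou
rk∂_2=22

rank∂_2=22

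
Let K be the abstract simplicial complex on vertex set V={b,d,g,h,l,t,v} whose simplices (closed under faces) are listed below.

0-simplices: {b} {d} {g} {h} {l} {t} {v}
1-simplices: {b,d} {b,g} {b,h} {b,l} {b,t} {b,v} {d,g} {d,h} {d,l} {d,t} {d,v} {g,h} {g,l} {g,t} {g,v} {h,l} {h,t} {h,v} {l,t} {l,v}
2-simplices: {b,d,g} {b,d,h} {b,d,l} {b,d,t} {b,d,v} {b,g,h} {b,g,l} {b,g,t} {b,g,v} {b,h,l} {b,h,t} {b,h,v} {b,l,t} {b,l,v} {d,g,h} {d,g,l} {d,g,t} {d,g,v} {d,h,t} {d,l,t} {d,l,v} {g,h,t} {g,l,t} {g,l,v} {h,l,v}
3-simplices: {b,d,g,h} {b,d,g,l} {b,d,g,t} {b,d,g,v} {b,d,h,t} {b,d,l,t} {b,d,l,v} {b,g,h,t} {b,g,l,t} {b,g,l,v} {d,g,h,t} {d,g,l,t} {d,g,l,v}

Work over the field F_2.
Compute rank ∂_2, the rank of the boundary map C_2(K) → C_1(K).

rank∂_2=14

n_0=7 n_1=20 n_2=25 n_3=13  [Z2]
∂1: piv[bd,bg,bh,bl,bt,bv] rk=6  ker:dg,dh,dl,dt,dv,gh,gl,gt,gv,hl,ht,hv,lt,lv
∂2: piv[bdg,bdh,bdl,bdt,bdv,bgh,bgl,bgt,bgv,bhl,bht,bhv,blt,blv] rk=14  ker:dgh,dgl,dgt,dgv,dht,dlt,dlv,ght,glt,glv,hlv
∂3: piv[bdgh,bdgl,bdgt,bdgv,bdht,bdlt,bdlv,bght,bglt,bglv] rk=10  ker:dght,dglt,dglv
rk∂_2=14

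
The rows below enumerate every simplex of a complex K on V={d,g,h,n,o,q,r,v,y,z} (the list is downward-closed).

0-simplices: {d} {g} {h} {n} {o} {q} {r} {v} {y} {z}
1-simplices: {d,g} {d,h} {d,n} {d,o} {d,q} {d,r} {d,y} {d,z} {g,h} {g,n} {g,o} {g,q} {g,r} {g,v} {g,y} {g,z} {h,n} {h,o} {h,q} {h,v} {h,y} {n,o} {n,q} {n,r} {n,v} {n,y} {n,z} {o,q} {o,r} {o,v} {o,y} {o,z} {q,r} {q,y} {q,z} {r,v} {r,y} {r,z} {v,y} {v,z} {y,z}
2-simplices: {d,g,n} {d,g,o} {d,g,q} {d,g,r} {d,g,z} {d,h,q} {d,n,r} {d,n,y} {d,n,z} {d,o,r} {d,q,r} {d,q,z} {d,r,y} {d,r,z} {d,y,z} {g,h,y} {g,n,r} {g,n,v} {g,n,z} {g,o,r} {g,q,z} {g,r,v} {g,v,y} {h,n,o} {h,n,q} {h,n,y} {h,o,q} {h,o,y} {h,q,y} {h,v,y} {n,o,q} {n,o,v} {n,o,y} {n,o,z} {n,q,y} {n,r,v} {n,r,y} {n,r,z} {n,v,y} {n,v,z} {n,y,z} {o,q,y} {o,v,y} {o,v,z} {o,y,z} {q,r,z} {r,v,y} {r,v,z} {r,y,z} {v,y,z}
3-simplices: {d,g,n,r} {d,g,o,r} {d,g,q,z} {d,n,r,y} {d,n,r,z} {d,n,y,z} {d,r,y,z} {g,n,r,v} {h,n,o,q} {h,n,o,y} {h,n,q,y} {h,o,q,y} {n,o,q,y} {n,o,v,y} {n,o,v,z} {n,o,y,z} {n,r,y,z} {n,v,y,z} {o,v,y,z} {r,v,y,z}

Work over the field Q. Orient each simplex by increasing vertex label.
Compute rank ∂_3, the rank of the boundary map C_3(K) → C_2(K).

rank∂_3=17

n_0=10 n_1=41 n_2=50 n_3=20  [Q]
∂1: piv[dg,dh,dn,do,dq,dr,dy,dz,gv] rk=9  ker:gh,gn,go,gq,gr,gy,gz,hn,ho,hq,hv,hy,no,nq,nr,nv,ny,nz,oq,or,ov,oy,oz,qr,qy,qz,rv,ry,rz,vy,vz,yz
∂2: piv[dgn,dgo,dgq,dgr,dgz,dhq,dnr,dny,dnz,dor,dqr,dqz,dry,drz,dyz,ghy,gnv,grv,gvy,hno,hnq,hny,hoq,hoy,hqy,hvy,nov,noz,nvy,nvz] rk=30  ker:gnr,gnz,gor,gqz,noq,noy,nqy,nrv,nry,nrz,nyz,oqy,ovy,ovz,oyz,qrz,rvy,rvz,ryz,vyz
∂3: piv[dgnr,dgor,dgqz,dnry,dnrz,dnyz,dryz,gnrv,hnoq,hnoy,hnqy,hoqy,novy,novz,noyz,nvyz,rvyz] rk=17  ker:noqy,nryz,ovyz
rk∂_3=17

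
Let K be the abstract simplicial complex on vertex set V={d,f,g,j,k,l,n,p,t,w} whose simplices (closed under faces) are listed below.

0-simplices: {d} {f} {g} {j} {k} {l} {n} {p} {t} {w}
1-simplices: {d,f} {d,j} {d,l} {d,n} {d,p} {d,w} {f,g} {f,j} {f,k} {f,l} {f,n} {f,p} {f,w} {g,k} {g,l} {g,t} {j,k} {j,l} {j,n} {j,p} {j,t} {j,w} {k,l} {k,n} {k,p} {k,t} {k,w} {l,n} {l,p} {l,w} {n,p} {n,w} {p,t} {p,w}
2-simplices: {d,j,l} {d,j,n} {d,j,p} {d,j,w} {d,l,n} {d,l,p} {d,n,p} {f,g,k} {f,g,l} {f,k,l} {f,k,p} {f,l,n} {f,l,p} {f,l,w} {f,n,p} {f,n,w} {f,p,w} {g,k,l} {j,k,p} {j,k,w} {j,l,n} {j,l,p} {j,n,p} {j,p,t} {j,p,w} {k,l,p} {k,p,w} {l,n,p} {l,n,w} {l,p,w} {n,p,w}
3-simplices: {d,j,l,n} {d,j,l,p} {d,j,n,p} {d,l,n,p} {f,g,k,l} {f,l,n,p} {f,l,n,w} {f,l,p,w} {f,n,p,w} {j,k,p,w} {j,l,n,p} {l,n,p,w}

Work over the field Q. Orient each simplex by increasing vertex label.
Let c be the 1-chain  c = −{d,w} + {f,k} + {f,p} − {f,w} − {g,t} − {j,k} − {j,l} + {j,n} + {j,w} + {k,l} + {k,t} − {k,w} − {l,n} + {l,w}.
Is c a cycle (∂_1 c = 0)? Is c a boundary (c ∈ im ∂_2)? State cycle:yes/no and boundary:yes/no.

n_0=10 n_1=34 n_2=31 n_3=12  [Q]
∂1: piv[df,dj,dl,dn,dp,dw,fg,fk,gt] rk=9  ker:fj,fl,fn,fp,fw,gk,gl,jk,jl,jn,jp,jt,jw,kl,kn,kp,kt,kw,ln,lp,lw,np,nw,pt,pw
∂2: piv[djl,djn,djp,djw,dln,dlp,dnp,fgk,fgl,fkl,fkp,fln,flp,flw,fnw,fpw,jkp,jkw,jpt,jpw] rk=20  ker:fnp,gkl,jln,jlp,jnp,klp,kpw,lnp,lnw,lpw,npw
∂3: piv[djln,djlp,djnp,dlnp,fgkl,flnp,flnw,flpw,fnpw,jkpw] rk=10  ker:jlnp,lnpw
∂1c = {d} − {f} + {g} − {k} + {p} − {w}

cycle:no boundary:no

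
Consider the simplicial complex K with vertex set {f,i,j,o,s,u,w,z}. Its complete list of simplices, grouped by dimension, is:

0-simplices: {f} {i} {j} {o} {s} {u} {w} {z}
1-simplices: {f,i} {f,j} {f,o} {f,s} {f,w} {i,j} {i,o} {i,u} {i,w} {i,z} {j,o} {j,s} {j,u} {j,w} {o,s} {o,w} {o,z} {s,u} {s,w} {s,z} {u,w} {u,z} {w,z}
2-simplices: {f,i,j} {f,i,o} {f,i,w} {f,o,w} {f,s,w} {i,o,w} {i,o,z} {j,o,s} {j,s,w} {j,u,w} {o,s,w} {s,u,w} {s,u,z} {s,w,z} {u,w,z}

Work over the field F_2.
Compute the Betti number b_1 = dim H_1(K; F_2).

n_0=8 n_1=23 n_2=15  [Z2]
∂1: piv[fi,fj,fo,fs,fw,iu,iz] rk=7  ker:ij,io,iw,jo,js,ju,jw,os,ow,oz,su,sw,sz,uw,uz,wz
∂2: piv[fij,fio,fiw,fow,fsw,ioz,jos,jsw,juw,osw,suw,suz,swz] rk=13  ker:iow,uwz
b_1=(23−7)−13=3

b_1=3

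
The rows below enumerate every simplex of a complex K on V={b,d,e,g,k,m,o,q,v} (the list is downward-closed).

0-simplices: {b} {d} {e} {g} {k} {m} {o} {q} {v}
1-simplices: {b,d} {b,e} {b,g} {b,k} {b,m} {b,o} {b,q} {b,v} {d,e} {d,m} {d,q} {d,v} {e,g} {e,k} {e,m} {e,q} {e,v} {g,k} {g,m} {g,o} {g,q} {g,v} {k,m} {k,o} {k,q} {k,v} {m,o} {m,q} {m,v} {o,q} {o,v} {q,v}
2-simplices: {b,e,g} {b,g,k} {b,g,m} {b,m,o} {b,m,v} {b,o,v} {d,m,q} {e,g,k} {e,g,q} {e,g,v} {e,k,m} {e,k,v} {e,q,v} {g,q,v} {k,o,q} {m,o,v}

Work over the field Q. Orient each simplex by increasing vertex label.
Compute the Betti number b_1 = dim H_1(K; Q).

n_0=9 n_1=32 n_2=16  [Q]
∂1: piv[bd,be,bg,bk,bm,bo,bq,bv] rk=8  ker:de,dm,dq,dv,eg,ek,em,eq,ev,gk,gm,go,gq,gv,km,ko,kq,kv,mo,mq,mv,oq,ov,qv
∂2: piv[beg,bgk,bgm,bmo,bmv,bov,dmq,egk,egq,egv,ekm,ekv,eqv,koq] rk=14  ker:gqv,mov
b_1=(32−8)−14=10

b_1=10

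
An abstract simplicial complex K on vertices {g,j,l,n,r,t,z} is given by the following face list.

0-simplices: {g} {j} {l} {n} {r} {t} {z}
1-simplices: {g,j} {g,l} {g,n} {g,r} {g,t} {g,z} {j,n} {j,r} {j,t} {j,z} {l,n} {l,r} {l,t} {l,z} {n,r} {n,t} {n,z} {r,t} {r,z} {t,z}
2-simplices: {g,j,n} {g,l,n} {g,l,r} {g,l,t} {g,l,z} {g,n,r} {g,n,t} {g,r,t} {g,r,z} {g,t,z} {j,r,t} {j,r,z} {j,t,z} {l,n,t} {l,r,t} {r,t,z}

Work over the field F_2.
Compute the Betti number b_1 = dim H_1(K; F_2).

b_1=2

n_0=7 n_1=20 n_2=16  [Z2]
∂1: piv[gj,gl,gn,gr,gt,gz] rk=6  ker:jn,jr,jt,jz,ln,lr,lt,lz,nr,nt,nz,rt,rz,tz
∂2: piv[gjn,gln,glr,glt,glz,gnr,gnt,grt,grz,gtz,jrt,jrz] rk=12  ker:jtz,lnt,lrt,rtz
b_1=(20−6)−12=2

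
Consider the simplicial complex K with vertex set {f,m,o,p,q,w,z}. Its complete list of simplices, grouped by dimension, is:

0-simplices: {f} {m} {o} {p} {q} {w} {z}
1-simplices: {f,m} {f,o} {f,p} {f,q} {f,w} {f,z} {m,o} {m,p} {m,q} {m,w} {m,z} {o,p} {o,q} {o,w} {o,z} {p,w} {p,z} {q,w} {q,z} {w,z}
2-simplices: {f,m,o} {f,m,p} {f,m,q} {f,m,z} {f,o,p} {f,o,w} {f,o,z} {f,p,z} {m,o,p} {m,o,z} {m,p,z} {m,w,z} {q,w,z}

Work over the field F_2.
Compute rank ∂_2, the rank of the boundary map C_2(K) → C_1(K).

rank∂_2=10

n_0=7 n_1=20 n_2=13  [Z2]
∂1: piv[fm,fo,fp,fq,fw,fz] rk=6  ker:mo,mp,mq,mw,mz,op,oq,ow,oz,pw,pz,qw,qz,wz
∂2: piv[fmo,fmp,fmq,fmz,fop,fow,foz,fpz,mwz,qwz] rk=10  ker:mop,moz,mpz
rk∂_2=10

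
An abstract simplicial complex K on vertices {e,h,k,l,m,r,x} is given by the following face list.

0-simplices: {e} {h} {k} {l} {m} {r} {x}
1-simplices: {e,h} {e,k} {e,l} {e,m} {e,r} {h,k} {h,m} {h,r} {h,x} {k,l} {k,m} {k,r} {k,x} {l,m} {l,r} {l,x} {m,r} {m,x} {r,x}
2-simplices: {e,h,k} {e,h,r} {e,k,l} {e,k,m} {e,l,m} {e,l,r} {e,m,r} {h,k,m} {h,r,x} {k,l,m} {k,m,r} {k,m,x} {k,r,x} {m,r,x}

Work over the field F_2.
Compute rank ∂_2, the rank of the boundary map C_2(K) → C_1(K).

n_0=7 n_1=19 n_2=14  [Z2]
∂1: piv[eh,ek,el,em,er,hx] rk=6  ker:hk,hm,hr,kl,km,kr,kx,lm,lr,lx,mr,mx,rx
∂2: piv[ehk,ehr,ekl,ekm,elm,elr,emr,hkm,hrx,kmr,kmx,krx] rk=12  ker:klm,mrx
rk∂_2=12

rank∂_2=12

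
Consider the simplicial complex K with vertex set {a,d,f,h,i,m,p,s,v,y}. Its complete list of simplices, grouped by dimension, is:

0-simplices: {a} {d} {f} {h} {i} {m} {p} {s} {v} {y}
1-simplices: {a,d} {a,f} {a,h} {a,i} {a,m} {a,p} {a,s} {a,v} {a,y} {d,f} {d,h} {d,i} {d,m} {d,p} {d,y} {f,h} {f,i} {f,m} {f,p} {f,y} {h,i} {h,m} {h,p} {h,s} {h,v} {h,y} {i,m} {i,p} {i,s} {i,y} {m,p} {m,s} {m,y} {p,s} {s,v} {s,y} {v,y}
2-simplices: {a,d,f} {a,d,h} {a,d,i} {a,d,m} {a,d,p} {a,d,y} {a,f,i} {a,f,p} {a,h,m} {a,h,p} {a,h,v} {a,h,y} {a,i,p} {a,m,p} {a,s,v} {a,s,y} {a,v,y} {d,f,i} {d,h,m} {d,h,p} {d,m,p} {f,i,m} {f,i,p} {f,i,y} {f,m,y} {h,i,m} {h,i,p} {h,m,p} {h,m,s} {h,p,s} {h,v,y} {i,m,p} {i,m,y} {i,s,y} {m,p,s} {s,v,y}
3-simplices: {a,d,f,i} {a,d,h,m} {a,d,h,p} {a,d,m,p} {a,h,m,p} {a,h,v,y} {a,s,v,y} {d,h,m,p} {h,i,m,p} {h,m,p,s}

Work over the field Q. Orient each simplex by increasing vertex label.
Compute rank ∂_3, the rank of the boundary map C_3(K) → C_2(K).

n_0=10 n_1=37 n_2=36 n_3=10  [Q]
∂1: piv[ad,af,ah,ai,am,ap,as,av,ay] rk=9  ker:df,dh,di,dm,dp,dy,fh,fi,fm,fp,fy,hi,hm,hp,hs,hv,hy,im,ip,is,iy,mp,ms,my,ps,sv,sy,vy
∂2: piv[adf,adh,adi,adm,adp,ady,afi,afp,ahm,ahp,ahv,ahy,aip,amp,asv,asy,avy,fim,fiy,fmy,him,hip,hms,hps,isy] rk=25  ker:dfi,dhm,dhp,dmp,fip,hmp,hvy,imp,imy,mps,svy
∂3: piv[adfi,adhm,adhp,admp,ahmp,ahvy,asvy,himp,hmps] rk=9  ker:dhmp
rk∂_3=9

rank∂_3=9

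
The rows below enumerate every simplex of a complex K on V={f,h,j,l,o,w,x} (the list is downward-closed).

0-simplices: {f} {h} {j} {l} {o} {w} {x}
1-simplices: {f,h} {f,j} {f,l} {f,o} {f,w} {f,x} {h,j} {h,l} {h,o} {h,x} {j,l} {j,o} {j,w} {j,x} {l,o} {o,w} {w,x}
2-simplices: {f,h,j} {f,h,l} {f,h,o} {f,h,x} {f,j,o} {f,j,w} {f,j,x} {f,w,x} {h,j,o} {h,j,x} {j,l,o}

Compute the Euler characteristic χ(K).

χ(K)=1

n_0=7 n_1=17 n_2=11
χ=+7−17+11=1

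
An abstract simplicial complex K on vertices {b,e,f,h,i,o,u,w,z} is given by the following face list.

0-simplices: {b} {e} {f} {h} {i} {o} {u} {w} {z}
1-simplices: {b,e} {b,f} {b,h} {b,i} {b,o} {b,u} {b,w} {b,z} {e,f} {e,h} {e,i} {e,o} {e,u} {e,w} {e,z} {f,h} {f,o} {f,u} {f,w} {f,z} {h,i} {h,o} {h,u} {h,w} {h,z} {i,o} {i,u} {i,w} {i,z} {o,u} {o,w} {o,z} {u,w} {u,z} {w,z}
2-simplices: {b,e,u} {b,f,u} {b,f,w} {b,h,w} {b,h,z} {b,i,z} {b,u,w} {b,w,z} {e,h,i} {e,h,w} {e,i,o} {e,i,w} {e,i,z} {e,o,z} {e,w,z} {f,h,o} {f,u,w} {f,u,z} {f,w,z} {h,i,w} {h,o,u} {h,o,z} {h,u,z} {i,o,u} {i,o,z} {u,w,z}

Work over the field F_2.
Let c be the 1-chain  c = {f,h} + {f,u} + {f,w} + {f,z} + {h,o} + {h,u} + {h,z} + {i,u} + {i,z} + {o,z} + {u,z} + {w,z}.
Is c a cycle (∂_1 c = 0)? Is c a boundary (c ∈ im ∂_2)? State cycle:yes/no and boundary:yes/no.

cycle:yes boundary:no

n_0=9 n_1=35 n_2=26  [Z2]
∂1: piv[be,bf,bh,bi,bo,bu,bw,bz] rk=8  ker:ef,eh,ei,eo,eu,ew,ez,fh,fo,fu,fw,fz,hi,ho,hu,hw,hz,io,iu,iw,iz,ou,ow,oz,uw,uz,wz
∂2: piv[beu,bfu,bfw,bhw,bhz,biz,buw,bwz,ehi,ehw,eio,eiw,eiz,eoz,ewz,fho,fuz,fwz,hou,hoz,huz,iou] rk=22  ker:fuw,hiw,ioz,uwz
∂1c = 0
c vs im∂2: residual ≠ 0 ⇒ not boundary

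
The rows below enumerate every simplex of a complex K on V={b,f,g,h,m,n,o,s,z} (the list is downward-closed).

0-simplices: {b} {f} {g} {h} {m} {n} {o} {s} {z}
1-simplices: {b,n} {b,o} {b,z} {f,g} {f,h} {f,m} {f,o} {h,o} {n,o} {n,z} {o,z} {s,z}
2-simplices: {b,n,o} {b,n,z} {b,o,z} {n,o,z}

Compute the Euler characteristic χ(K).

n_0=9 n_1=12 n_2=4
χ=+9−12+4=1

χ(K)=1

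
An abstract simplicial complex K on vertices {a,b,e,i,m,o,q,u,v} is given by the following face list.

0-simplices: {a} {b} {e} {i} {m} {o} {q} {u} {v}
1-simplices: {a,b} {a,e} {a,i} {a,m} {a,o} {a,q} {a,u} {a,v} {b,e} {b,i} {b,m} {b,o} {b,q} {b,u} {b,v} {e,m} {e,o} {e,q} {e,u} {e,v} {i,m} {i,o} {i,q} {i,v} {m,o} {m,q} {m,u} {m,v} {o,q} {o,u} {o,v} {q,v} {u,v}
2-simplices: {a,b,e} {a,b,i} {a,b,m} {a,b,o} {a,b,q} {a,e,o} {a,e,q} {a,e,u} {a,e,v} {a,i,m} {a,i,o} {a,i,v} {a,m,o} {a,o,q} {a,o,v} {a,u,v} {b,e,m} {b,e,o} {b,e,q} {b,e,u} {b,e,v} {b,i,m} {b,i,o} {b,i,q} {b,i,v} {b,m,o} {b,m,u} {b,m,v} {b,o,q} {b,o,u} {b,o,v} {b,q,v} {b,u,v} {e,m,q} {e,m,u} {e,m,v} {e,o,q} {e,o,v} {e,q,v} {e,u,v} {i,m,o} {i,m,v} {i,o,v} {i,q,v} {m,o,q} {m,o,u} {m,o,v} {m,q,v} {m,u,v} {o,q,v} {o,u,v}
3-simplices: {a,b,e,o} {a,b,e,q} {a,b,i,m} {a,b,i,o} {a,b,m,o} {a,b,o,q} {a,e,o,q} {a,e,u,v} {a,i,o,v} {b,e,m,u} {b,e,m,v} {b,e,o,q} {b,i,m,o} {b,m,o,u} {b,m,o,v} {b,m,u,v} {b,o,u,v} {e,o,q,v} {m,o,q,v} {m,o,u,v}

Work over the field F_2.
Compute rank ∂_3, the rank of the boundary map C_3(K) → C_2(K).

rank∂_3=18

n_0=9 n_1=33 n_2=51 n_3=20  [Z2]
∂1: piv[ab,ae,ai,am,ao,aq,au,av] rk=8  ker:be,bi,bm,bo,bq,bu,bv,em,eo,eq,eu,ev,im,io,iq,iv,mo,mq,mu,mv,oq,ou,ov,qv,uv
∂2: piv[abe,abi,abm,abo,abq,aeo,aeq,aeu,aev,aim,aio,aiv,amo,aoq,aov,auv,bem,beu,bev,biq,bmu,bmv,bou,bqv,emq] rk=25  ker:beo,beq,bim,bio,biv,bmo,boq,bov,buv,emu,emv,eoq,eov,eqv,euv,imo,imv,iov,iqv,moq,mou,mov,mqv,muv,oqv,ouv
∂3: piv[abeo,abeq,abim,abio,abmo,aboq,aeoq,aeuv,aiov,bemu,bemv,bimo,bmou,bmov,bmuv,bouv,eoqv,moqv] rk=18  ker:beoq,mouv
rk∂_3=18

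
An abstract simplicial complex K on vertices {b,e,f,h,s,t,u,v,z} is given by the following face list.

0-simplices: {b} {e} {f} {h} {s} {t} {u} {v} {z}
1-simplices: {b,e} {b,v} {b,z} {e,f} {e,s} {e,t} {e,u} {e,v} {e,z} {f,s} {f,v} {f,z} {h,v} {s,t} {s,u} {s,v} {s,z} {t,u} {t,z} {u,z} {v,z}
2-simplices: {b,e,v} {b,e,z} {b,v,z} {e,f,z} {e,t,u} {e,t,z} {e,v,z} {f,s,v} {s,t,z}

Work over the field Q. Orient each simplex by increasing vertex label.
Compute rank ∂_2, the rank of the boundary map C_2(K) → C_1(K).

n_0=9 n_1=21 n_2=9  [Q]
∂1: piv[be,bv,bz,ef,es,et,eu,hv] rk=8  ker:ev,ez,fs,fv,fz,st,su,sv,sz,tu,tz,uz,vz
∂2: piv[bev,bez,bvz,efz,etu,etz,fsv,stz] rk=8  ker:evz
rk∂_2=8

rank∂_2=8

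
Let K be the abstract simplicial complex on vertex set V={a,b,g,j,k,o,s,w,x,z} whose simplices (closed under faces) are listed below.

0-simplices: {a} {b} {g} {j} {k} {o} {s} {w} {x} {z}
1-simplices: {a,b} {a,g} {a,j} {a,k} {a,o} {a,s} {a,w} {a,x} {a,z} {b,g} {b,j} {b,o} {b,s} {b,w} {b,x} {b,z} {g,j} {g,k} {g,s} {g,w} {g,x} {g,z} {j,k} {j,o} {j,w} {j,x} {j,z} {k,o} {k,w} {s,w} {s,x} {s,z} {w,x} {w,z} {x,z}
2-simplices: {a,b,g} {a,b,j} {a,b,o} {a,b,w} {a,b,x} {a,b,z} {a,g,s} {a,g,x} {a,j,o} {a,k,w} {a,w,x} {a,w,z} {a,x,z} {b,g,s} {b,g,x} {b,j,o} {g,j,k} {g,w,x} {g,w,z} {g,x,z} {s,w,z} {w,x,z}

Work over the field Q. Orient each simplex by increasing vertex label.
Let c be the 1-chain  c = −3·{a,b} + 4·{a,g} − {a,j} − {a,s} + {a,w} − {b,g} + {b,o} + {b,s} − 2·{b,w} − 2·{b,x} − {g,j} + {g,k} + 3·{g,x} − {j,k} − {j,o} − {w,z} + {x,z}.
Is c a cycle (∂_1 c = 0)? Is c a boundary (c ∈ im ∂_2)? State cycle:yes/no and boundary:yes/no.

n_0=10 n_1=35 n_2=22  [Q]
∂1: piv[ab,ag,aj,ak,ao,as,aw,ax,az] rk=9  ker:bg,bj,bo,bs,bw,bx,bz,gj,gk,gs,gw,gx,gz,jk,jo,jw,jx,jz,ko,kw,sw,sx,sz,wx,wz,xz
∂2: piv[abg,abj,abo,abw,abx,abz,ags,agx,ajo,akw,awx,awz,axz,bgs,gjk,gwx,gwz,swz] rk=18  ker:bgx,bjo,gxz,wxz
∂1c = 0
c vs im∂2: reduces to 0 ⇒ boundary

cycle:yes boundary:yes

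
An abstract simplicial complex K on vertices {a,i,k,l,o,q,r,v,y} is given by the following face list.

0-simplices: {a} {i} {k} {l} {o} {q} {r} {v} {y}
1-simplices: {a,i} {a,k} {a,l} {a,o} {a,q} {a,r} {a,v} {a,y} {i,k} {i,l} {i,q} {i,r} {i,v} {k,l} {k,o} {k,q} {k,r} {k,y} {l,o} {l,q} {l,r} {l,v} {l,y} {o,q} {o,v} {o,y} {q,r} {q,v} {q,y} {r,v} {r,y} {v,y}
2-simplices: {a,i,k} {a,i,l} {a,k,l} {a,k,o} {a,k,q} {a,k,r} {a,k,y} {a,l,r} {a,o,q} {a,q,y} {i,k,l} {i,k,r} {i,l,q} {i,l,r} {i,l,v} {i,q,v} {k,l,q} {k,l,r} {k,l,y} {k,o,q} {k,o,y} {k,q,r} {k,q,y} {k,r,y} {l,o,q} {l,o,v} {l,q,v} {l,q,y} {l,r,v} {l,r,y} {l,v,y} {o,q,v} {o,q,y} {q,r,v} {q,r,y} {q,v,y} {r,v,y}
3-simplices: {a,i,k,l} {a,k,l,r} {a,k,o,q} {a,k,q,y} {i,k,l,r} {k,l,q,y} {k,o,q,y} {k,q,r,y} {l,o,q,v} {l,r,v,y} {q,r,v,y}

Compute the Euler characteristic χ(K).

χ(K)=3

n_0=9 n_1=32 n_2=37 n_3=11
χ=+9−32+37−11=3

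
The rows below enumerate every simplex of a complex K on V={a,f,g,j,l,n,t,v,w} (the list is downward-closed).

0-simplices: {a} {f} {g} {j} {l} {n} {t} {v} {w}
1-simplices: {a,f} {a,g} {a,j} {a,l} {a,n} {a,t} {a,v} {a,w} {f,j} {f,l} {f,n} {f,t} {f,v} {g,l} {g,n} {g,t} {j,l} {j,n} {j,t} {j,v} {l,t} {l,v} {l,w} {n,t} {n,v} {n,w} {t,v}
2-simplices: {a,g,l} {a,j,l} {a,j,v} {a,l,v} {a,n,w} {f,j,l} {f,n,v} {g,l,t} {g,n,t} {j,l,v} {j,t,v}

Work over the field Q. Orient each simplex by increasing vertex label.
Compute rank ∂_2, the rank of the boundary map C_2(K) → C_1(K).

n_0=9 n_1=27 n_2=11  [Q]
∂1: piv[af,ag,aj,al,an,at,av,aw] rk=8  ker:fj,fl,fn,ft,fv,gl,gn,gt,jl,jn,jt,jv,lt,lv,lw,nt,nv,nw,tv
∂2: piv[agl,ajl,ajv,alv,anw,fjl,fnv,glt,gnt,jtv] rk=10  ker:jlv
rk∂_2=10

rank∂_2=10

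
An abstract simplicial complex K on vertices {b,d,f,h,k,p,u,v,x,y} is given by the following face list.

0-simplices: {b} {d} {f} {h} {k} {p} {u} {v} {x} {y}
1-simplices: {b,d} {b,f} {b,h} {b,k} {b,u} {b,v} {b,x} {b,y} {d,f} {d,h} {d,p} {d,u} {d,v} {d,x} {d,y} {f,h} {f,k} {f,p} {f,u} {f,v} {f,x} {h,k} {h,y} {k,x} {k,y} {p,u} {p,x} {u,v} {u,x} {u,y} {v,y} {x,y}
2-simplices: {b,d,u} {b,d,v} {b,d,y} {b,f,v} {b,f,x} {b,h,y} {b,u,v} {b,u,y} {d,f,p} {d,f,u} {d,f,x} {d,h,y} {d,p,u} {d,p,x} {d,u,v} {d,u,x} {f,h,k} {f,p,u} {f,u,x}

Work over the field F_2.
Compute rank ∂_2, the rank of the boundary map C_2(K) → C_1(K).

rank∂_2=16

n_0=10 n_1=32 n_2=19  [Z2]
∂1: piv[bd,bf,bh,bk,bu,bv,bx,by,dp] rk=9  ker:df,dh,du,dv,dx,dy,fh,fk,fp,fu,fv,fx,hk,hy,kx,ky,pu,px,uv,ux,uy,vy,xy
∂2: piv[bdu,bdv,bdy,bfv,bfx,bhy,buv,buy,dfp,dfu,dfx,dhy,dpu,dpx,dux,fhk] rk=16  ker:duv,fpu,fux
rk∂_2=16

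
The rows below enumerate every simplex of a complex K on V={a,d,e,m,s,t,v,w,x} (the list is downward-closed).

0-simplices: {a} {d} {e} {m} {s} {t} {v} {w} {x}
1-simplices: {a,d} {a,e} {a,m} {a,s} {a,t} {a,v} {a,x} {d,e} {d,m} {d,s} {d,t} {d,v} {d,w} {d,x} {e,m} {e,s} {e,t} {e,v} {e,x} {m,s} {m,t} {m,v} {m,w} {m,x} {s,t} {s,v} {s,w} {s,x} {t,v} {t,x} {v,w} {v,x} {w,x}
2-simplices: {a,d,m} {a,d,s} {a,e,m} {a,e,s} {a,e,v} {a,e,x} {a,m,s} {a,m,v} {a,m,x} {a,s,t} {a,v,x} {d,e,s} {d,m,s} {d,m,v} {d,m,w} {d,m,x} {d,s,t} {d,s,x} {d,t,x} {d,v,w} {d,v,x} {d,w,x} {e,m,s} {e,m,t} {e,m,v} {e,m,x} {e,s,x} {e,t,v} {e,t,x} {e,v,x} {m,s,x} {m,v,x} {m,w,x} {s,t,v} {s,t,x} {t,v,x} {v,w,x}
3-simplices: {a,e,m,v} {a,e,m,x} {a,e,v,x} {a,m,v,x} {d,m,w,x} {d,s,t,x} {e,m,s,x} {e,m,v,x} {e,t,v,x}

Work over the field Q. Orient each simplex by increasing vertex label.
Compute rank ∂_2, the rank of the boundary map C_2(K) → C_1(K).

n_0=9 n_1=33 n_2=37 n_3=9  [Q]
∂1: piv[ad,ae,am,as,at,av,ax,dw] rk=8  ker:de,dm,ds,dt,dv,dx,em,es,et,ev,ex,ms,mt,mv,mw,mx,st,sv,sw,sx,tv,tx,vw,vx,wx
∂2: piv[adm,ads,aem,aes,aev,aex,ams,amv,amx,ast,avx,des,dmv,dmw,dmx,dst,dsx,dtx,dvw,dwx,emt,etv,etx,stv] rk=24  ker:dms,dvx,ems,emv,emx,esx,evx,msx,mvx,mwx,stx,tvx,vwx
∂3: piv[aemv,aemx,aevx,amvx,dmwx,dstx,emsx,etvx] rk=8  ker:emvx
rk∂_2=24

rank∂_2=24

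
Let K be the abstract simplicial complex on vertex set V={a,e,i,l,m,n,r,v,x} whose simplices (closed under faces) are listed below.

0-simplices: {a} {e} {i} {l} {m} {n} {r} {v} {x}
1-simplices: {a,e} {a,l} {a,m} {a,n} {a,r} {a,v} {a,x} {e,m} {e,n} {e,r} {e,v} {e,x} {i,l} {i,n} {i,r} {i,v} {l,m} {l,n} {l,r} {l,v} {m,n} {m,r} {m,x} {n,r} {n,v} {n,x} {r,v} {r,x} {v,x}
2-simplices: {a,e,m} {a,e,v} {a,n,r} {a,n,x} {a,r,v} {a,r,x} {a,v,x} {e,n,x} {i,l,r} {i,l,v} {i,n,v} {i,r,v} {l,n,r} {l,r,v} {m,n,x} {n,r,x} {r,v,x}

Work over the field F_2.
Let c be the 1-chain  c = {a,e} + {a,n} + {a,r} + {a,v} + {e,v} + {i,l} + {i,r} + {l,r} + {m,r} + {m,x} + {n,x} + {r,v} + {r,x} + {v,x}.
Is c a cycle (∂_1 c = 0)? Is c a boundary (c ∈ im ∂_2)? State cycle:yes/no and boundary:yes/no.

n_0=9 n_1=29 n_2=17  [Z2]
∂1: piv[ae,al,am,an,ar,av,ax,il] rk=8  ker:em,en,er,ev,ex,in,ir,iv,lm,ln,lr,lv,mn,mr,mx,nr,nv,nx,rv,rx,vx
∂2: piv[aem,aev,anr,anx,arv,arx,avx,enx,ilr,ilv,inv,irv,lnr,mnx] rk=14  ker:lrv,nrx,rvx
∂1c = 0
c vs im∂2: residual ≠ 0 ⇒ not boundary

cycle:yes boundary:no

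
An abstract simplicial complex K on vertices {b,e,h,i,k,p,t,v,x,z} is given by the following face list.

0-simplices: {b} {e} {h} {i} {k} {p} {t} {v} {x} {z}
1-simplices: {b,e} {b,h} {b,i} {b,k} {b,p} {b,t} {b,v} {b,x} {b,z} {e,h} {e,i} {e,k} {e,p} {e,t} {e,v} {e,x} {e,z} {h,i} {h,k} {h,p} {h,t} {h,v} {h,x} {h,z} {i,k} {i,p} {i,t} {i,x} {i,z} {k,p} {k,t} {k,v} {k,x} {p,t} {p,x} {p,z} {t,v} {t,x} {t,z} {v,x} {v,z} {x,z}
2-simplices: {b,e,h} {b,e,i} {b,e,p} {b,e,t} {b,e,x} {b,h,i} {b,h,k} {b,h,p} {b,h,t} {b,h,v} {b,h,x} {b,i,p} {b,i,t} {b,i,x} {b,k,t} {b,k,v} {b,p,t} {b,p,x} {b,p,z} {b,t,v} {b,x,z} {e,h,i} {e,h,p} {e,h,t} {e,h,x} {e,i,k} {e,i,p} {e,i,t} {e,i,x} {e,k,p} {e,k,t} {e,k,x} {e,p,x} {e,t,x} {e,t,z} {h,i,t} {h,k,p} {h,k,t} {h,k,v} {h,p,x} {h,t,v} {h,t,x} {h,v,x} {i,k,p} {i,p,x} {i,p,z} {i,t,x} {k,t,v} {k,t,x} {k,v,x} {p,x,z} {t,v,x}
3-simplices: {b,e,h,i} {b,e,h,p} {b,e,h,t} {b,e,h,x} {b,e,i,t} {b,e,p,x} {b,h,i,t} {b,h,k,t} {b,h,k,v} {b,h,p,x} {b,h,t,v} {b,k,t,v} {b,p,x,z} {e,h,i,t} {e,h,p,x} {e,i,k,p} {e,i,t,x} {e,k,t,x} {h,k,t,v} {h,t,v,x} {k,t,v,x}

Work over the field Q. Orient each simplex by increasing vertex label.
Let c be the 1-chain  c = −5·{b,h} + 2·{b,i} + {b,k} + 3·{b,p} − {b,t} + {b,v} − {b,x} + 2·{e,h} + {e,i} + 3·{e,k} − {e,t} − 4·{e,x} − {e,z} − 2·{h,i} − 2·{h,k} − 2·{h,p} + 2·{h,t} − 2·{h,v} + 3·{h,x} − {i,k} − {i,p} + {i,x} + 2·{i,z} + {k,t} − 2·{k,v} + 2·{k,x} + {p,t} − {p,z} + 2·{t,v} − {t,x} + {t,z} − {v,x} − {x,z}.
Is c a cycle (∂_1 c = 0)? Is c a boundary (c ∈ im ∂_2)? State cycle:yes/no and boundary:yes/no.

cycle:yes boundary:yes

n_0=10 n_1=42 n_2=52 n_3=21  [Q]
∂1: piv[be,bh,bi,bk,bp,bt,bv,bx,bz] rk=9  ker:eh,ei,ek,ep,et,ev,ex,ez,hi,hk,hp,ht,hv,hx,hz,ik,ip,it,ix,iz,kp,kt,kv,kx,pt,px,pz,tv,tx,tz,vx,vz,xz
∂2: piv[beh,bei,bep,bet,bex,bhi,bhk,bhp,bht,bhv,bhx,bip,bit,bix,bkt,bkv,bpt,bpx,bpz,btv,bxz,eik,ekp,ekt,ekx,etx,etz,hvx,ipz] rk=29  ker:ehi,ehp,eht,ehx,eip,eit,eix,epx,hit,hkp,hkt,hkv,hpx,htv,htx,ikp,ipx,itx,ktv,ktx,kvx,pxz,tvx
∂3: piv[behi,behp,beht,behx,beit,bepx,bhit,bhkt,bhkv,bhpx,bhtv,bktv,bpxz,eikp,eitx,ektx,htvx,ktvx] rk=18  ker:ehit,ehpx,hktv
∂1c = 0
c vs im∂2: reduces to 0 ⇒ boundary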